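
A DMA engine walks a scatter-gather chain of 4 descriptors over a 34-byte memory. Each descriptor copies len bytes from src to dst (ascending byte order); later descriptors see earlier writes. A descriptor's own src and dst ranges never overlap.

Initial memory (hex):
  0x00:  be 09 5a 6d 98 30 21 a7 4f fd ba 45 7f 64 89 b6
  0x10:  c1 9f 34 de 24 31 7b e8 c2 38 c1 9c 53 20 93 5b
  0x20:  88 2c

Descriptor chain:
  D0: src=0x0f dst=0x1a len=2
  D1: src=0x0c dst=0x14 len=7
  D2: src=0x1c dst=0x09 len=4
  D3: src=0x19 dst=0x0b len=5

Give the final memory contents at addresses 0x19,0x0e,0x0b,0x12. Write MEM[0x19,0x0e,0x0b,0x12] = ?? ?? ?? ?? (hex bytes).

D0: mem[0x1a..0x1b] <- [b6 c1]
D1: mem[0x14..0x1a] <- [7f 64 89 b6 c1 9f 34]
D2: mem[0x09..0x0c] <- [53 20 93 5b]
D3: mem[0x0b..0x0f] <- [9f 34 c1 53 20]
query mem[0x19]=0x9f, mem[0x0e]=0x53, mem[0x0b]=0x9f, mem[0x12]=0x34

MEM[0x19,0x0e,0x0b,0x12] = 9f 53 9f 34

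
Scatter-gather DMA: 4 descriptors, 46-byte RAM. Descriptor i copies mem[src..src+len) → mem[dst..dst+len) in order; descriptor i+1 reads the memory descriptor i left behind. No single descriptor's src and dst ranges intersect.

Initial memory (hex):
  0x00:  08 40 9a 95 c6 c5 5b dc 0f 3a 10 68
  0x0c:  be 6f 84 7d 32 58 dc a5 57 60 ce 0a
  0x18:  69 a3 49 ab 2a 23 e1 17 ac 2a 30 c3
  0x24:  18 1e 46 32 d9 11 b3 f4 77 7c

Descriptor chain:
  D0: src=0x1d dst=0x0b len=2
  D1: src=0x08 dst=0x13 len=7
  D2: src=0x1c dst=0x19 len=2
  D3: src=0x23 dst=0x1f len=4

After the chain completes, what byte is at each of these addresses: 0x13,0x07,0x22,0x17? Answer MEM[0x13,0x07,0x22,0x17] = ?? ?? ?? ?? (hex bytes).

[0] 0x1d->0x0b len=2 : 23 e1
[1] 0x08->0x13 len=7 : 0f 3a 10 23 e1 6f 84
[2] 0x1c->0x19 len=2 : 2a 23
[3] 0x23->0x1f len=4 : c3 18 1e 46
query mem[0x13]=0x0f, mem[0x07]=0xdc, mem[0x22]=0x46, mem[0x17]=0xe1

MEM[0x13,0x07,0x22,0x17] = 0f dc 46 e1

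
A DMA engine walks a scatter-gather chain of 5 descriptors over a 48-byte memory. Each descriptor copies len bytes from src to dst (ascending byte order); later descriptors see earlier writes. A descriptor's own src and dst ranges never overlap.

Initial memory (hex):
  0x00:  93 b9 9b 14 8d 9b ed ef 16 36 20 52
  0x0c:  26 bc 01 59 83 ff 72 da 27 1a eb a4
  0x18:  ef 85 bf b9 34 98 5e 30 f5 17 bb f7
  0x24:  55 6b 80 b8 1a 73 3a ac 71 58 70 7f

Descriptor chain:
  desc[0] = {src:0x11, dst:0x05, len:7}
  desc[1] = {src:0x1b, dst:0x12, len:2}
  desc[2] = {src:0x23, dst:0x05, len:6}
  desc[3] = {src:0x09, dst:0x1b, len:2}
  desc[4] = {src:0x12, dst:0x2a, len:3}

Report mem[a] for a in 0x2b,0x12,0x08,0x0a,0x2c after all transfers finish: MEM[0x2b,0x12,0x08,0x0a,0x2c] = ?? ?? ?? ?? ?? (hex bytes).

MEM[0x2b,0x12,0x08,0x0a,0x2c] = 34 b9 80 1a 27

[0] 0x11->0x05 len=7 : ff 72 da 27 1a eb a4
[1] 0x1b->0x12 len=2 : b9 34
[2] 0x23->0x05 len=6 : f7 55 6b 80 b8 1a
[3] 0x09->0x1b len=2 : b8 1a
[4] 0x12->0x2a len=3 : b9 34 27
query mem[0x2b]=0x34, mem[0x12]=0xb9, mem[0x08]=0x80, mem[0x0a]=0x1a, mem[0x2c]=0x27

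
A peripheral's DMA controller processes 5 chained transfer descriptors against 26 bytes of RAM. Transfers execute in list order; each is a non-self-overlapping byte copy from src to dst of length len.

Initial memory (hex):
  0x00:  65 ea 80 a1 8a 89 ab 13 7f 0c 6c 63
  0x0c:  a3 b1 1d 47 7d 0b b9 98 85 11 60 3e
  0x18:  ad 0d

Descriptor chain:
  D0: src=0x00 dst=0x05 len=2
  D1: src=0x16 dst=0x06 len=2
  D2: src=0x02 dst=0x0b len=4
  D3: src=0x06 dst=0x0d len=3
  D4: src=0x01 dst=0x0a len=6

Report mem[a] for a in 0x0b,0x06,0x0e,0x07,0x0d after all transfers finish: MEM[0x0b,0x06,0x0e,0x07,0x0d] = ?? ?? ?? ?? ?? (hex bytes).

MEM[0x0b,0x06,0x0e,0x07,0x0d] = 80 60 65 3e 8a

  after D0: wrote 2B at 0x05 = 65ea
  after D1: wrote 2B at 0x06 = 603e
  after D2: wrote 4B at 0x0b = 80a18a65
  after D3: wrote 3B at 0x0d = 603e7f
  after D4: wrote 6B at 0x0a = ea80a18a6560
query mem[0x0b]=0x80, mem[0x06]=0x60, mem[0x0e]=0x65, mem[0x07]=0x3e, mem[0x0d]=0x8a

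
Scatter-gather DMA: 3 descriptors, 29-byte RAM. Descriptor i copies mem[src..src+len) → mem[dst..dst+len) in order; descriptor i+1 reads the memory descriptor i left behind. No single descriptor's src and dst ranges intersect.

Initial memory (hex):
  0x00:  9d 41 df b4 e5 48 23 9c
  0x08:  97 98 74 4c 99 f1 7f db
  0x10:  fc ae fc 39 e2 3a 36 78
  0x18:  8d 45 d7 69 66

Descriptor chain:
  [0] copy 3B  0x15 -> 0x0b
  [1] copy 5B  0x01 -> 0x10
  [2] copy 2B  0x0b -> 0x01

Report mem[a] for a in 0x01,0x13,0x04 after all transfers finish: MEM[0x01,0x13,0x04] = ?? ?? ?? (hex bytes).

MEM[0x01,0x13,0x04] = 3a e5 e5

[0] 0x15->0x0b len=3 : 3a 36 78
[1] 0x01->0x10 len=5 : 41 df b4 e5 48
[2] 0x0b->0x01 len=2 : 3a 36
query mem[0x01]=0x3a, mem[0x13]=0xe5, mem[0x04]=0xe5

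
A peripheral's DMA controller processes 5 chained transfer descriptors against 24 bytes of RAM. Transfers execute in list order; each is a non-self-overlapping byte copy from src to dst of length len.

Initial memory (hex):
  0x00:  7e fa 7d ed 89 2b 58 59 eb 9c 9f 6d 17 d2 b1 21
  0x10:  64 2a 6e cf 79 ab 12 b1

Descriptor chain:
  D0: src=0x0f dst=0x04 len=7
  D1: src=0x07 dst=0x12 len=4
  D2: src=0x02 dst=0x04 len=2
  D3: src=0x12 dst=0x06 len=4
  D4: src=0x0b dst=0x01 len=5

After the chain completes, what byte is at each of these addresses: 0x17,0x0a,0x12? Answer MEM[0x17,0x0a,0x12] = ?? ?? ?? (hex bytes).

D0: mem[0x04..0x0a] <- [21 64 2a 6e cf 79 ab]
D1: mem[0x12..0x15] <- [6e cf 79 ab]
D2: mem[0x04..0x05] <- [7d ed]
D3: mem[0x06..0x09] <- [6e cf 79 ab]
D4: mem[0x01..0x05] <- [6d 17 d2 b1 21]
query mem[0x17]=0xb1, mem[0x0a]=0xab, mem[0x12]=0x6e

MEM[0x17,0x0a,0x12] = b1 ab 6e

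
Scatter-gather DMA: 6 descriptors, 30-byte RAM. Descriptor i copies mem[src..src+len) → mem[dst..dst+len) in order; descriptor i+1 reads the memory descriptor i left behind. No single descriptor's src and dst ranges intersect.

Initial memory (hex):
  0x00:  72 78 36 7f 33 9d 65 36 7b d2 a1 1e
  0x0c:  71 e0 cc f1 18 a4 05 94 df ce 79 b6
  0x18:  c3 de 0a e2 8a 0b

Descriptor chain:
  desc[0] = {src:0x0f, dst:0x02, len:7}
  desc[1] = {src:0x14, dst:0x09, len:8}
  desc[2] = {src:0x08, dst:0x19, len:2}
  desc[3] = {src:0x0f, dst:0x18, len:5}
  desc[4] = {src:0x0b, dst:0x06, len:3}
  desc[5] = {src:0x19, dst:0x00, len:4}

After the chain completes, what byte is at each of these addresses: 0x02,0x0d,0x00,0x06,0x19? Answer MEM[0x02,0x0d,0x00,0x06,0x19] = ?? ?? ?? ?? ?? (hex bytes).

D0: mem[0x02..0x08] <- [f1 18 a4 05 94 df ce]
D1: mem[0x09..0x10] <- [df ce 79 b6 c3 de 0a e2]
D2: mem[0x19..0x1a] <- [ce df]
D3: mem[0x18..0x1c] <- [0a e2 a4 05 94]
D4: mem[0x06..0x08] <- [79 b6 c3]
D5: mem[0x00..0x03] <- [e2 a4 05 94]
query mem[0x02]=0x05, mem[0x0d]=0xc3, mem[0x00]=0xe2, mem[0x06]=0x79, mem[0x19]=0xe2

MEM[0x02,0x0d,0x00,0x06,0x19] = 05 c3 e2 79 e2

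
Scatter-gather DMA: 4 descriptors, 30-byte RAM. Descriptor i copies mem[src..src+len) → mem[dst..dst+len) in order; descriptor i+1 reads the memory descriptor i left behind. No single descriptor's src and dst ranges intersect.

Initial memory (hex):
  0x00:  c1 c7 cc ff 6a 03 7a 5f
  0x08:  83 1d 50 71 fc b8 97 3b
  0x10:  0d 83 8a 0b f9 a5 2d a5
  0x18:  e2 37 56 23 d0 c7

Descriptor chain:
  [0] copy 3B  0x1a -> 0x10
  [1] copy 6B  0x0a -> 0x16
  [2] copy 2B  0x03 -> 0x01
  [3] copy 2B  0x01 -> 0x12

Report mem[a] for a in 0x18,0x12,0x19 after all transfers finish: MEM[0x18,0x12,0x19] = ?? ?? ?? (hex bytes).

MEM[0x18,0x12,0x19] = fc ff b8

  after D0: wrote 3B at 0x10 = 5623d0
  after D1: wrote 6B at 0x16 = 5071fcb8973b
  after D2: wrote 2B at 0x01 = ff6a
  after D3: wrote 2B at 0x12 = ff6a
query mem[0x18]=0xfc, mem[0x12]=0xff, mem[0x19]=0xb8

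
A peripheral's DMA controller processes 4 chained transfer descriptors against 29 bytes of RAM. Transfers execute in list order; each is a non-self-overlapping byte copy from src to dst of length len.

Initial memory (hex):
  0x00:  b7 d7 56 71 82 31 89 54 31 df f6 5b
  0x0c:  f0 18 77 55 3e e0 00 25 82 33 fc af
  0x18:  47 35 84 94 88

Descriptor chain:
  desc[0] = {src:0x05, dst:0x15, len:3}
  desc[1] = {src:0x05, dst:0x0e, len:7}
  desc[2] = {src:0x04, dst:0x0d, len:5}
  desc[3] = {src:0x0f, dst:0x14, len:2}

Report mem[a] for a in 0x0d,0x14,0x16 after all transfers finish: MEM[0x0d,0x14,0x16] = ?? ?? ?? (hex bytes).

MEM[0x0d,0x14,0x16] = 82 89 89

  after D0: wrote 3B at 0x15 = 318954
  after D1: wrote 7B at 0x0e = 31895431dff65b
  after D2: wrote 5B at 0x0d = 8231895431
  after D3: wrote 2B at 0x14 = 8954
query mem[0x0d]=0x82, mem[0x14]=0x89, mem[0x16]=0x89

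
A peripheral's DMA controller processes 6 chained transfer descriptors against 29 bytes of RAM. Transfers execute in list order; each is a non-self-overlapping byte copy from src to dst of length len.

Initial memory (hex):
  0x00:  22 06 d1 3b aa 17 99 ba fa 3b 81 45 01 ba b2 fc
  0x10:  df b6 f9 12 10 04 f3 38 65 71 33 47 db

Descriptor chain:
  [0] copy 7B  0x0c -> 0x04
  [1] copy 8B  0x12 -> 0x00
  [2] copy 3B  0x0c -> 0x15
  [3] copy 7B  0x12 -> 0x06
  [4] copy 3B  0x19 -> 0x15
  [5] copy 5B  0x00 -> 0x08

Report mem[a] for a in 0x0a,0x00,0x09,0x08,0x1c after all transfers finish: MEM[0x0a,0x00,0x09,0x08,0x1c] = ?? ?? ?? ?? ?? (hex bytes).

MEM[0x0a,0x00,0x09,0x08,0x1c] = 10 f9 12 f9 db

D0: mem[0x04..0x0a] <- [01 ba b2 fc df b6 f9]
D1: mem[0x00..0x07] <- [f9 12 10 04 f3 38 65 71]
D2: mem[0x15..0x17] <- [01 ba b2]
D3: mem[0x06..0x0c] <- [f9 12 10 01 ba b2 65]
D4: mem[0x15..0x17] <- [71 33 47]
D5: mem[0x08..0x0c] <- [f9 12 10 04 f3]
query mem[0x0a]=0x10, mem[0x00]=0xf9, mem[0x09]=0x12, mem[0x08]=0xf9, mem[0x1c]=0xdb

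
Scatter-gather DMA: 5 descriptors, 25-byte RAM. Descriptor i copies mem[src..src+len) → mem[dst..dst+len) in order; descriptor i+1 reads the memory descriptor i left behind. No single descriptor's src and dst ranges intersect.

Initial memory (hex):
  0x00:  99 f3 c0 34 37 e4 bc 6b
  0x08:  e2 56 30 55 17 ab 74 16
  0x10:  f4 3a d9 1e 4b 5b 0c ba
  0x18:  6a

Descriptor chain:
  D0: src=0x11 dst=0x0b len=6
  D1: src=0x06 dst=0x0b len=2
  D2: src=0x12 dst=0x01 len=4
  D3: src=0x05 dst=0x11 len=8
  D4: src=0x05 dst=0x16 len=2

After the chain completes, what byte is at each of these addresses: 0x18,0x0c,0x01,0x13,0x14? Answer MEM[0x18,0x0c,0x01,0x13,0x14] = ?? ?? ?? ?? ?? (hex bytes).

  after D0: wrote 6B at 0x0b = 3ad91e4b5b0c
  after D1: wrote 2B at 0x0b = bc6b
  after D2: wrote 4B at 0x01 = d91e4b5b
  after D3: wrote 8B at 0x11 = e4bc6be25630bc6b
  after D4: wrote 2B at 0x16 = e4bc
query mem[0x18]=0x6b, mem[0x0c]=0x6b, mem[0x01]=0xd9, mem[0x13]=0x6b, mem[0x14]=0xe2

MEM[0x18,0x0c,0x01,0x13,0x14] = 6b 6b d9 6b e2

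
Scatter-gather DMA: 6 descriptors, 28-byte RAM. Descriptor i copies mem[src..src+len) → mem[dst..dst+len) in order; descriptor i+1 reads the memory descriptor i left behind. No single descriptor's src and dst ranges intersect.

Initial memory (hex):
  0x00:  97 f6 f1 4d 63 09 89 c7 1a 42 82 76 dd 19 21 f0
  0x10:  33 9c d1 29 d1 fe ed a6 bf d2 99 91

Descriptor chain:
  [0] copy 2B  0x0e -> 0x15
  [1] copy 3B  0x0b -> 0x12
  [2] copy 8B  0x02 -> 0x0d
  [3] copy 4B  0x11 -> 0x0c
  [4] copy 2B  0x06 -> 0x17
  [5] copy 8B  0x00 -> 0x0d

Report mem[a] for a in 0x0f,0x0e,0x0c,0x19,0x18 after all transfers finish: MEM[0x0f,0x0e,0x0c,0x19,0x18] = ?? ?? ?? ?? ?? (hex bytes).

MEM[0x0f,0x0e,0x0c,0x19,0x18] = f1 f6 89 d2 c7

  after D0: wrote 2B at 0x15 = 21f0
  after D1: wrote 3B at 0x12 = 76dd19
  after D2: wrote 8B at 0x0d = f14d630989c71a42
  after D3: wrote 4B at 0x0c = 89c71a42
  after D4: wrote 2B at 0x17 = 89c7
  after D5: wrote 8B at 0x0d = 97f6f14d630989c7
query mem[0x0f]=0xf1, mem[0x0e]=0xf6, mem[0x0c]=0x89, mem[0x19]=0xd2, mem[0x18]=0xc7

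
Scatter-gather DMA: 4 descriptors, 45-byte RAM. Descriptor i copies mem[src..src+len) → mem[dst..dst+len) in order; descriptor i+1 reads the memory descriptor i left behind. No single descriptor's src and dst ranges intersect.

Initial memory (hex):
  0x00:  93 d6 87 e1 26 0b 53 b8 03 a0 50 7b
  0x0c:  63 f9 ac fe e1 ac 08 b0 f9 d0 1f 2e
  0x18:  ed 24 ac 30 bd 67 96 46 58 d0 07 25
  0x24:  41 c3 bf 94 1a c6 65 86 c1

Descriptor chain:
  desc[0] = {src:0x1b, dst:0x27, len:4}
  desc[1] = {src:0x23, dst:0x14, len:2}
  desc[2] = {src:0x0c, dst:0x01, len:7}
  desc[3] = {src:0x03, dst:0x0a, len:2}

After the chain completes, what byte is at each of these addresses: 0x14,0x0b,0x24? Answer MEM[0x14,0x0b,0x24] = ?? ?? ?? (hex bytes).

MEM[0x14,0x0b,0x24] = 25 fe 41

D0: mem[0x27..0x2a] <- [30 bd 67 96]
D1: mem[0x14..0x15] <- [25 41]
D2: mem[0x01..0x07] <- [63 f9 ac fe e1 ac 08]
D3: mem[0x0a..0x0b] <- [ac fe]
query mem[0x14]=0x25, mem[0x0b]=0xfe, mem[0x24]=0x41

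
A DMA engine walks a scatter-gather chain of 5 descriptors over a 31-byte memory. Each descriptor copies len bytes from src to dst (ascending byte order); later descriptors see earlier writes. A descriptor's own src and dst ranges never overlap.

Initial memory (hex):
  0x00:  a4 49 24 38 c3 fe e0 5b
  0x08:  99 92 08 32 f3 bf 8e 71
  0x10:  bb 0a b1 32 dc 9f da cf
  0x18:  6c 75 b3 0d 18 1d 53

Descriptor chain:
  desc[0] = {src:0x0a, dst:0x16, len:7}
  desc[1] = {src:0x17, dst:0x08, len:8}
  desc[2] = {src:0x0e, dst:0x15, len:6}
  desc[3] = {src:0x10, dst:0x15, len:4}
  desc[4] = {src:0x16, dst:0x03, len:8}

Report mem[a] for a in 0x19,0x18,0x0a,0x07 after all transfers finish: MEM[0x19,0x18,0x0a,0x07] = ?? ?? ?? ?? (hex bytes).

MEM[0x19,0x18,0x0a,0x07] = b1 32 1d 32

#0 dst[0x16+7] := {0x08,0x32,0xf3,0xbf,0x8e,0x71,0xbb}
#1 dst[0x08+8] := {0x32,0xf3,0xbf,0x8e,0x71,0xbb,0x1d,0x53}
#2 dst[0x15+6] := {0x1d,0x53,0xbb,0x0a,0xb1,0x32}
#3 dst[0x15+4] := {0xbb,0x0a,0xb1,0x32}
#4 dst[0x03+8] := {0x0a,0xb1,0x32,0xb1,0x32,0x71,0xbb,0x1d}
query mem[0x19]=0xb1, mem[0x18]=0x32, mem[0x0a]=0x1d, mem[0x07]=0x32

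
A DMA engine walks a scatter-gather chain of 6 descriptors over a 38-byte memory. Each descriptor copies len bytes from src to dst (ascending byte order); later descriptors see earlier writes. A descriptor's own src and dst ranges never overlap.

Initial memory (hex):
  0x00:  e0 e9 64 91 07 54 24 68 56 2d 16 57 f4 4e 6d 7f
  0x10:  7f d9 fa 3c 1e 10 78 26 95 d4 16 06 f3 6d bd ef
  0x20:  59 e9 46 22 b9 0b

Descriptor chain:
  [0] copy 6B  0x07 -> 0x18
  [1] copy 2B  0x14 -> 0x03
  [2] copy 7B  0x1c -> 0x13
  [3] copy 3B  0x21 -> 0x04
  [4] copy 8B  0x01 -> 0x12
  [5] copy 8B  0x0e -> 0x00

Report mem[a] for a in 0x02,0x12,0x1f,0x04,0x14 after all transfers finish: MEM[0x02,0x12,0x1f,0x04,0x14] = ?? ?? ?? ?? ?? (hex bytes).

#0 dst[0x18+6] := {0x68,0x56,0x2d,0x16,0x57,0xf4}
#1 dst[0x03+2] := {0x1e,0x10}
#2 dst[0x13+7] := {0x57,0xf4,0xbd,0xef,0x59,0xe9,0x46}
#3 dst[0x04+3] := {0xe9,0x46,0x22}
#4 dst[0x12+8] := {0xe9,0x64,0x1e,0xe9,0x46,0x22,0x68,0x56}
#5 dst[0x00+8] := {0x6d,0x7f,0x7f,0xd9,0xe9,0x64,0x1e,0xe9}
query mem[0x02]=0x7f, mem[0x12]=0xe9, mem[0x1f]=0xef, mem[0x04]=0xe9, mem[0x14]=0x1e

MEM[0x02,0x12,0x1f,0x04,0x14] = 7f e9 ef e9 1e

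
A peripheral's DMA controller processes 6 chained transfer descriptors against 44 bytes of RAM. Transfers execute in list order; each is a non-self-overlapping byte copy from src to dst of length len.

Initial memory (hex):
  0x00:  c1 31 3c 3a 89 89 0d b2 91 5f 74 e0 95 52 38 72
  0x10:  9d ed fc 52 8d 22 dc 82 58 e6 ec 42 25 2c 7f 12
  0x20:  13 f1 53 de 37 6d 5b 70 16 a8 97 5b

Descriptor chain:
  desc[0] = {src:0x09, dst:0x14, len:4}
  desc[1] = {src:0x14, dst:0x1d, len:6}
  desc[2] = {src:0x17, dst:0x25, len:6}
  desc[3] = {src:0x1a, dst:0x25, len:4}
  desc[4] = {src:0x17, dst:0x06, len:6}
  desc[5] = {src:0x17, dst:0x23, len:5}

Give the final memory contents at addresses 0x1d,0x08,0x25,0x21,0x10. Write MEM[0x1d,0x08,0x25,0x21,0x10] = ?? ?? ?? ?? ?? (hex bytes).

#0 dst[0x14+4] := {0x5f,0x74,0xe0,0x95}
#1 dst[0x1d+6] := {0x5f,0x74,0xe0,0x95,0x58,0xe6}
#2 dst[0x25+6] := {0x95,0x58,0xe6,0xec,0x42,0x25}
#3 dst[0x25+4] := {0xec,0x42,0x25,0x5f}
#4 dst[0x06+6] := {0x95,0x58,0xe6,0xec,0x42,0x25}
#5 dst[0x23+5] := {0x95,0x58,0xe6,0xec,0x42}
query mem[0x1d]=0x5f, mem[0x08]=0xe6, mem[0x25]=0xe6, mem[0x21]=0x58, mem[0x10]=0x9d

MEM[0x1d,0x08,0x25,0x21,0x10] = 5f e6 e6 58 9d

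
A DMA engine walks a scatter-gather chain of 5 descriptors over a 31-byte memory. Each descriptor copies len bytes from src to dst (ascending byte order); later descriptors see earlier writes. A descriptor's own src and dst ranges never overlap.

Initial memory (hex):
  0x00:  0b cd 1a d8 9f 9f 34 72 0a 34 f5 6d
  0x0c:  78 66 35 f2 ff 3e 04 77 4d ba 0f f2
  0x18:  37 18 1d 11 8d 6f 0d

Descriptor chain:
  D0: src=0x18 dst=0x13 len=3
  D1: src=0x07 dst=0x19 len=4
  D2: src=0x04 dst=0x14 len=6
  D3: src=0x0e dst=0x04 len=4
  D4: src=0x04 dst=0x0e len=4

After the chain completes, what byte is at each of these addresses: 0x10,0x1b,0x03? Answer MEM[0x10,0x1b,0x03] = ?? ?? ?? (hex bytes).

MEM[0x10,0x1b,0x03] = ff 34 d8

D0: mem[0x13..0x15] <- [37 18 1d]
D1: mem[0x19..0x1c] <- [72 0a 34 f5]
D2: mem[0x14..0x19] <- [9f 9f 34 72 0a 34]
D3: mem[0x04..0x07] <- [35 f2 ff 3e]
D4: mem[0x0e..0x11] <- [35 f2 ff 3e]
query mem[0x10]=0xff, mem[0x1b]=0x34, mem[0x03]=0xd8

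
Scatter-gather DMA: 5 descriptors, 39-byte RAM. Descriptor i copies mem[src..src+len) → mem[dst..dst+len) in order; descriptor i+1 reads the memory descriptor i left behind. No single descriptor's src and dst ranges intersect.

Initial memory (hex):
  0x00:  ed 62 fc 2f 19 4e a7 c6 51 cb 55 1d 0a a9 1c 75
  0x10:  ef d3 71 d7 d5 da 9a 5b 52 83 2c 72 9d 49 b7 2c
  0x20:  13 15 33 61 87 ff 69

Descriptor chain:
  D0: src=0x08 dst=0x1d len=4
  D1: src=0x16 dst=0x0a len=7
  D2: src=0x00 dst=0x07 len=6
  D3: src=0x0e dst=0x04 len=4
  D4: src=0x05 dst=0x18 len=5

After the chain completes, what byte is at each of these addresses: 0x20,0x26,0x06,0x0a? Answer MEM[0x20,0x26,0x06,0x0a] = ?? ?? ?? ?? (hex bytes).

#0 dst[0x1d+4] := {0x51,0xcb,0x55,0x1d}
#1 dst[0x0a+7] := {0x9a,0x5b,0x52,0x83,0x2c,0x72,0x9d}
#2 dst[0x07+6] := {0xed,0x62,0xfc,0x2f,0x19,0x4e}
#3 dst[0x04+4] := {0x2c,0x72,0x9d,0xd3}
#4 dst[0x18+5] := {0x72,0x9d,0xd3,0x62,0xfc}
query mem[0x20]=0x1d, mem[0x26]=0x69, mem[0x06]=0x9d, mem[0x0a]=0x2f

MEM[0x20,0x26,0x06,0x0a] = 1d 69 9d 2f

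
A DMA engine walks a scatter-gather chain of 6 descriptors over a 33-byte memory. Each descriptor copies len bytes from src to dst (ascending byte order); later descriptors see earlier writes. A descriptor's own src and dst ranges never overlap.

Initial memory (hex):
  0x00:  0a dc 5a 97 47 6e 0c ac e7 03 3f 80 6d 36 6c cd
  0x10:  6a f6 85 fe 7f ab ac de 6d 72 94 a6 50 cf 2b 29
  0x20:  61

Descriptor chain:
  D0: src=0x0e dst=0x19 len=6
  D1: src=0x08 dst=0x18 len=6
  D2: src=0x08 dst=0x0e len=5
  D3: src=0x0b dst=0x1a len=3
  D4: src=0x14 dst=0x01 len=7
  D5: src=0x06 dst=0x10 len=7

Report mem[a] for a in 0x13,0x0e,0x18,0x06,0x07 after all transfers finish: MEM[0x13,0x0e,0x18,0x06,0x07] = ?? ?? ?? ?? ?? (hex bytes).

MEM[0x13,0x0e,0x18,0x06,0x07] = 03 e7 e7 03 80

#0 dst[0x19+6] := {0x6c,0xcd,0x6a,0xf6,0x85,0xfe}
#1 dst[0x18+6] := {0xe7,0x03,0x3f,0x80,0x6d,0x36}
#2 dst[0x0e+5] := {0xe7,0x03,0x3f,0x80,0x6d}
#3 dst[0x1a+3] := {0x80,0x6d,0x36}
#4 dst[0x01+7] := {0x7f,0xab,0xac,0xde,0xe7,0x03,0x80}
#5 dst[0x10+7] := {0x03,0x80,0xe7,0x03,0x3f,0x80,0x6d}
query mem[0x13]=0x03, mem[0x0e]=0xe7, mem[0x18]=0xe7, mem[0x06]=0x03, mem[0x07]=0x80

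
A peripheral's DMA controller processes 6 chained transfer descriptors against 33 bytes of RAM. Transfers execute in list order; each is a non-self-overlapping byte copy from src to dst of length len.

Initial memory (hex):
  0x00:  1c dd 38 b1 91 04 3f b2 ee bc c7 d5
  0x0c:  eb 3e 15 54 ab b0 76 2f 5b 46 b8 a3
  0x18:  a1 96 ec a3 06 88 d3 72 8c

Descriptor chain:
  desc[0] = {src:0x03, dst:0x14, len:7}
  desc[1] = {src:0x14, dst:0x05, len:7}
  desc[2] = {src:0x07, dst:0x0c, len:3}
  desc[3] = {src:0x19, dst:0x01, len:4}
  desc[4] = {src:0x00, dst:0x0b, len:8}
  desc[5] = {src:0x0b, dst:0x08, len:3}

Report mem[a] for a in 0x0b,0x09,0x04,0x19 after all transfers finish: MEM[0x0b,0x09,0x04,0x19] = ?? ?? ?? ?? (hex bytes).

#0 dst[0x14+7] := {0xb1,0x91,0x04,0x3f,0xb2,0xee,0xbc}
#1 dst[0x05+7] := {0xb1,0x91,0x04,0x3f,0xb2,0xee,0xbc}
#2 dst[0x0c+3] := {0x04,0x3f,0xb2}
#3 dst[0x01+4] := {0xee,0xbc,0xa3,0x06}
#4 dst[0x0b+8] := {0x1c,0xee,0xbc,0xa3,0x06,0xb1,0x91,0x04}
#5 dst[0x08+3] := {0x1c,0xee,0xbc}
query mem[0x0b]=0x1c, mem[0x09]=0xee, mem[0x04]=0x06, mem[0x19]=0xee

MEM[0x0b,0x09,0x04,0x19] = 1c ee 06 ee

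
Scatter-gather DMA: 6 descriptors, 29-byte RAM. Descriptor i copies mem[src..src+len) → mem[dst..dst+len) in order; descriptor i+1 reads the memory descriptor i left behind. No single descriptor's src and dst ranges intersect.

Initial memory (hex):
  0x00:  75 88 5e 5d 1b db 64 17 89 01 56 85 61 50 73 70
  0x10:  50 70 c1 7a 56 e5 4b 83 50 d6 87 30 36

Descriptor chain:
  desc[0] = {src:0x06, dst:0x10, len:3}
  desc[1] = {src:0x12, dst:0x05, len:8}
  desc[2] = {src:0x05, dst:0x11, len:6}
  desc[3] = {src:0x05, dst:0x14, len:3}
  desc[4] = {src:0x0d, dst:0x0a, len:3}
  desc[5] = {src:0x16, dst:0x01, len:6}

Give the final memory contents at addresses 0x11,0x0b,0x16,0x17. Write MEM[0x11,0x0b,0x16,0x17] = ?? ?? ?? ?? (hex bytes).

MEM[0x11,0x0b,0x16,0x17] = 89 73 56 83

D0: mem[0x10..0x12] <- [64 17 89]
D1: mem[0x05..0x0c] <- [89 7a 56 e5 4b 83 50 d6]
D2: mem[0x11..0x16] <- [89 7a 56 e5 4b 83]
D3: mem[0x14..0x16] <- [89 7a 56]
D4: mem[0x0a..0x0c] <- [50 73 70]
D5: mem[0x01..0x06] <- [56 83 50 d6 87 30]
query mem[0x11]=0x89, mem[0x0b]=0x73, mem[0x16]=0x56, mem[0x17]=0x83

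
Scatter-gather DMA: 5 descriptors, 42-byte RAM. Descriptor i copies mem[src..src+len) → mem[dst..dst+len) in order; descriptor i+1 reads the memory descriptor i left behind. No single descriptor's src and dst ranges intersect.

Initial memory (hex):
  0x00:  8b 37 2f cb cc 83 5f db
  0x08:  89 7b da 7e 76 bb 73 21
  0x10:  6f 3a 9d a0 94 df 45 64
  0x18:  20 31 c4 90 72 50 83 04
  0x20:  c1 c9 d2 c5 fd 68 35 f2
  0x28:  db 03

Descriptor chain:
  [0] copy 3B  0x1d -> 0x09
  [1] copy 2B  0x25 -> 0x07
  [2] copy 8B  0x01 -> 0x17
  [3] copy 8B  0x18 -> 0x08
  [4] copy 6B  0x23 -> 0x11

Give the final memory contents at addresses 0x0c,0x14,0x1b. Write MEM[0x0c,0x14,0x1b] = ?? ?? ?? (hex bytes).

  after D0: wrote 3B at 0x09 = 508304
  after D1: wrote 2B at 0x07 = 6835
  after D2: wrote 8B at 0x17 = 372fcbcc835f6835
  after D3: wrote 8B at 0x08 = 2fcbcc835f683504
  after D4: wrote 6B at 0x11 = c5fd6835f2db
query mem[0x0c]=0x5f, mem[0x14]=0x35, mem[0x1b]=0x83

MEM[0x0c,0x14,0x1b] = 5f 35 83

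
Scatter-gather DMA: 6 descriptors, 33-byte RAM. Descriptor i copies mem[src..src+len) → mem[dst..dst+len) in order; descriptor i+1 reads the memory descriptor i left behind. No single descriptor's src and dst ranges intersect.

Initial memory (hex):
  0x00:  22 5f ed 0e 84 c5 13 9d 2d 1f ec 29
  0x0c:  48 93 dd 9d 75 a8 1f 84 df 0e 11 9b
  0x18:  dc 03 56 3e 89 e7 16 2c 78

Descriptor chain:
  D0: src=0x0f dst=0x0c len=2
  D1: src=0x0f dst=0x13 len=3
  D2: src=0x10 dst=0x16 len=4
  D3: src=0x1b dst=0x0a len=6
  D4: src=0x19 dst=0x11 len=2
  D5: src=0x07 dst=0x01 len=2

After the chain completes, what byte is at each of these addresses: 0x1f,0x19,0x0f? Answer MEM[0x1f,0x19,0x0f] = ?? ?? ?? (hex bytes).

MEM[0x1f,0x19,0x0f] = 2c 9d 78

[0] 0x0f->0x0c len=2 : 9d 75
[1] 0x0f->0x13 len=3 : 9d 75 a8
[2] 0x10->0x16 len=4 : 75 a8 1f 9d
[3] 0x1b->0x0a len=6 : 3e 89 e7 16 2c 78
[4] 0x19->0x11 len=2 : 9d 56
[5] 0x07->0x01 len=2 : 9d 2d
query mem[0x1f]=0x2c, mem[0x19]=0x9d, mem[0x0f]=0x78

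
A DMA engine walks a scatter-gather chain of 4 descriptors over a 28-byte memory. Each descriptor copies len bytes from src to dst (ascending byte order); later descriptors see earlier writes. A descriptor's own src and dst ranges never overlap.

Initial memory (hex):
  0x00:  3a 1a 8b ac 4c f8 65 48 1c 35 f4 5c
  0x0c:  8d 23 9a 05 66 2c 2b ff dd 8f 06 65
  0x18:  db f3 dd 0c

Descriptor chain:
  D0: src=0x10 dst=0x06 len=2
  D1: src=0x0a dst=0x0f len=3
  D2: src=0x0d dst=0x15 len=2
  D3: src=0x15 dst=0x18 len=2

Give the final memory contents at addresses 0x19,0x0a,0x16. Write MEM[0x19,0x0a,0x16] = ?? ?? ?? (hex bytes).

MEM[0x19,0x0a,0x16] = 9a f4 9a

[0] 0x10->0x06 len=2 : 66 2c
[1] 0x0a->0x0f len=3 : f4 5c 8d
[2] 0x0d->0x15 len=2 : 23 9a
[3] 0x15->0x18 len=2 : 23 9a
query mem[0x19]=0x9a, mem[0x0a]=0xf4, mem[0x16]=0x9a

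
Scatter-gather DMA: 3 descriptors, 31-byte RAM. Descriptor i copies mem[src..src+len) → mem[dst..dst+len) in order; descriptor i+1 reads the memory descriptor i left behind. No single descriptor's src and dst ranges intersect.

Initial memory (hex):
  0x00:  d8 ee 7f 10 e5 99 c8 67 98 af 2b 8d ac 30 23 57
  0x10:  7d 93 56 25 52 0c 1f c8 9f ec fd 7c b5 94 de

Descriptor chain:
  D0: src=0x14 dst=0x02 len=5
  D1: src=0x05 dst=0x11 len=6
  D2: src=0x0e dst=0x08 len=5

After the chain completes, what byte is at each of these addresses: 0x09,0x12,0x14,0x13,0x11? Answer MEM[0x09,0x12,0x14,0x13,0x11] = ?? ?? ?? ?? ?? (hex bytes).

D0: mem[0x02..0x06] <- [52 0c 1f c8 9f]
D1: mem[0x11..0x16] <- [c8 9f 67 98 af 2b]
D2: mem[0x08..0x0c] <- [23 57 7d c8 9f]
query mem[0x09]=0x57, mem[0x12]=0x9f, mem[0x14]=0x98, mem[0x13]=0x67, mem[0x11]=0xc8

MEM[0x09,0x12,0x14,0x13,0x11] = 57 9f 98 67 c8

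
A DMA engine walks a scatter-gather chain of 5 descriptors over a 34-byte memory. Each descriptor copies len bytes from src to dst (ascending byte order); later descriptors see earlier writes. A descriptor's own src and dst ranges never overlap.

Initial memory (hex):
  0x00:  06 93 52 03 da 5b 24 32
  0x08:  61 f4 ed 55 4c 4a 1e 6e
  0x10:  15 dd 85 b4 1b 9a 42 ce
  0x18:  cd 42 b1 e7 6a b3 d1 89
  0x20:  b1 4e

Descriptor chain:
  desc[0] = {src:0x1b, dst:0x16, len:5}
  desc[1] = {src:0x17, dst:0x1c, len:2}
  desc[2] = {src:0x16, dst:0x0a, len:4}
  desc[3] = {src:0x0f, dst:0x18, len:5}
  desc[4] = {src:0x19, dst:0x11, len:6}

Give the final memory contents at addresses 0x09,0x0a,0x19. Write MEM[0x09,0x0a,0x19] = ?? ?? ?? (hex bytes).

MEM[0x09,0x0a,0x19] = f4 e7 15

[0] 0x1b->0x16 len=5 : e7 6a b3 d1 89
[1] 0x17->0x1c len=2 : 6a b3
[2] 0x16->0x0a len=4 : e7 6a b3 d1
[3] 0x0f->0x18 len=5 : 6e 15 dd 85 b4
[4] 0x19->0x11 len=6 : 15 dd 85 b4 b3 d1
query mem[0x09]=0xf4, mem[0x0a]=0xe7, mem[0x19]=0x15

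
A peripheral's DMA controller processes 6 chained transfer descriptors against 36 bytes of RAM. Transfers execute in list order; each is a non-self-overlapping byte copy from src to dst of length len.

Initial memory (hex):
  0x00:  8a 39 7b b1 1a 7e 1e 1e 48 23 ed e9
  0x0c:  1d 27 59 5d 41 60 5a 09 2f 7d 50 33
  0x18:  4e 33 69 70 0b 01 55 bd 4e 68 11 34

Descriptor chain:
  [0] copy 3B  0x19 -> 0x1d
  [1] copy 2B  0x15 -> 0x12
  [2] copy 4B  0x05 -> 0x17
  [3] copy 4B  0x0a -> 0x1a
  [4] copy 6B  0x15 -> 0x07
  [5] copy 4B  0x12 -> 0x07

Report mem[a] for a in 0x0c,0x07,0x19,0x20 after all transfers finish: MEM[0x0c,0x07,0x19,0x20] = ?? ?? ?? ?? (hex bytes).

#0 dst[0x1d+3] := {0x33,0x69,0x70}
#1 dst[0x12+2] := {0x7d,0x50}
#2 dst[0x17+4] := {0x7e,0x1e,0x1e,0x48}
#3 dst[0x1a+4] := {0xed,0xe9,0x1d,0x27}
#4 dst[0x07+6] := {0x7d,0x50,0x7e,0x1e,0x1e,0xed}
#5 dst[0x07+4] := {0x7d,0x50,0x2f,0x7d}
query mem[0x0c]=0xed, mem[0x07]=0x7d, mem[0x19]=0x1e, mem[0x20]=0x4e

MEM[0x0c,0x07,0x19,0x20] = ed 7d 1e 4e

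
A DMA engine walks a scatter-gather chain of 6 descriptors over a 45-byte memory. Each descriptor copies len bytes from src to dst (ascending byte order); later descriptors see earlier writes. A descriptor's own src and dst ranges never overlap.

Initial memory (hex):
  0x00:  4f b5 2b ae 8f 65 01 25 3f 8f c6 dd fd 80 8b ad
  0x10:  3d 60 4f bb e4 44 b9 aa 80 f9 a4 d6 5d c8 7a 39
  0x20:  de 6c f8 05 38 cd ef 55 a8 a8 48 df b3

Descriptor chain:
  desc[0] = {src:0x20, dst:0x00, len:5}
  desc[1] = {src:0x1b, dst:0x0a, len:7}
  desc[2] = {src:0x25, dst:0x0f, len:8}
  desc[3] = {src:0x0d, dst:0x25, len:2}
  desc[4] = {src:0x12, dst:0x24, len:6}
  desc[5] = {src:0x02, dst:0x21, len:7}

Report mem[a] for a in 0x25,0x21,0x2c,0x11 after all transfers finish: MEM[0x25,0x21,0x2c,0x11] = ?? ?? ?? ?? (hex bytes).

MEM[0x25,0x21,0x2c,0x11] = 01 f8 b3 55

D0: mem[0x00..0x04] <- [de 6c f8 05 38]
D1: mem[0x0a..0x10] <- [d6 5d c8 7a 39 de 6c]
D2: mem[0x0f..0x16] <- [cd ef 55 a8 a8 48 df b3]
D3: mem[0x25..0x26] <- [7a 39]
D4: mem[0x24..0x29] <- [a8 a8 48 df b3 aa]
D5: mem[0x21..0x27] <- [f8 05 38 65 01 25 3f]
query mem[0x25]=0x01, mem[0x21]=0xf8, mem[0x2c]=0xb3, mem[0x11]=0x55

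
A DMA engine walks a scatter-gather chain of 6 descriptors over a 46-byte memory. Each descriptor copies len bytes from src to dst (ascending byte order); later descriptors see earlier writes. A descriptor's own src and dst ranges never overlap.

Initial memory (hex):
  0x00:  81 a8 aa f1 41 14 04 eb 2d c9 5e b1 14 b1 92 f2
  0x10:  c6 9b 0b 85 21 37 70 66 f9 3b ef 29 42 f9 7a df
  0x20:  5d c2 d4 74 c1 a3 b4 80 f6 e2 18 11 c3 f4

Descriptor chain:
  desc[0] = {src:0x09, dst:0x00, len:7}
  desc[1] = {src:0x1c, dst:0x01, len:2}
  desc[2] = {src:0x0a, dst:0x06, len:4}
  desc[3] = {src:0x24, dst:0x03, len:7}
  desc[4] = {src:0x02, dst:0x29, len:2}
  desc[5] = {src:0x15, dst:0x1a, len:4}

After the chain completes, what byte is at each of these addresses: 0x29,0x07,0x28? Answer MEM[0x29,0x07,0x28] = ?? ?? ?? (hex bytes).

D0: mem[0x00..0x06] <- [c9 5e b1 14 b1 92 f2]
D1: mem[0x01..0x02] <- [42 f9]
D2: mem[0x06..0x09] <- [5e b1 14 b1]
D3: mem[0x03..0x09] <- [c1 a3 b4 80 f6 e2 18]
D4: mem[0x29..0x2a] <- [f9 c1]
D5: mem[0x1a..0x1d] <- [37 70 66 f9]
query mem[0x29]=0xf9, mem[0x07]=0xf6, mem[0x28]=0xf6

MEM[0x29,0x07,0x28] = f9 f6 f6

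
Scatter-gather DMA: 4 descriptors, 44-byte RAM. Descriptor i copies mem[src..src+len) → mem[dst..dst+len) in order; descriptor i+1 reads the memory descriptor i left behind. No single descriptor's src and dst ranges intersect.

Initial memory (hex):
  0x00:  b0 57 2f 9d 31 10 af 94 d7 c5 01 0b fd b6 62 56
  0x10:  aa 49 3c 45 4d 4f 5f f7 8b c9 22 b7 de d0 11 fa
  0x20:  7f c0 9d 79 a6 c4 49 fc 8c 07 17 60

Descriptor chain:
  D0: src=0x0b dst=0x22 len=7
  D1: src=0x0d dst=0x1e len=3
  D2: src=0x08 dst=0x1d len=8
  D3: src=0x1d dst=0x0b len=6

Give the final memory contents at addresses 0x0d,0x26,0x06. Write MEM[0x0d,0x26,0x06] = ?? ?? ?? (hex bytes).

MEM[0x0d,0x26,0x06] = 01 56 af

#0 dst[0x22+7] := {0x0b,0xfd,0xb6,0x62,0x56,0xaa,0x49}
#1 dst[0x1e+3] := {0xb6,0x62,0x56}
#2 dst[0x1d+8] := {0xd7,0xc5,0x01,0x0b,0xfd,0xb6,0x62,0x56}
#3 dst[0x0b+6] := {0xd7,0xc5,0x01,0x0b,0xfd,0xb6}
query mem[0x0d]=0x01, mem[0x26]=0x56, mem[0x06]=0xaf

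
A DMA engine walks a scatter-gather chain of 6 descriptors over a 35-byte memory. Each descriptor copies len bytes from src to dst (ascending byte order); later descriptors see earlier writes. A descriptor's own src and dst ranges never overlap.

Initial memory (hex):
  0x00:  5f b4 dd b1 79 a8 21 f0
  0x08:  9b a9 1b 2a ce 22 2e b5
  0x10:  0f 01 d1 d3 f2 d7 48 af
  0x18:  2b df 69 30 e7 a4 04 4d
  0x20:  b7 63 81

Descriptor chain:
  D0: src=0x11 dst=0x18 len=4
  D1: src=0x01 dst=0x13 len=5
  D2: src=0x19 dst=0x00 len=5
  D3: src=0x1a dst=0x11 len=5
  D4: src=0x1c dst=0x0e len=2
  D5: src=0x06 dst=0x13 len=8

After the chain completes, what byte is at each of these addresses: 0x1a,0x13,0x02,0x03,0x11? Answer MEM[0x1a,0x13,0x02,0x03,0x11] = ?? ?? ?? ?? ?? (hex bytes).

MEM[0x1a,0x13,0x02,0x03,0x11] = 22 21 f2 e7 d3

  after D0: wrote 4B at 0x18 = 01d1d3f2
  after D1: wrote 5B at 0x13 = b4ddb179a8
  after D2: wrote 5B at 0x00 = d1d3f2e7a4
  after D3: wrote 5B at 0x11 = d3f2e7a404
  after D4: wrote 2B at 0x0e = e7a4
  after D5: wrote 8B at 0x13 = 21f09ba91b2ace22
query mem[0x1a]=0x22, mem[0x13]=0x21, mem[0x02]=0xf2, mem[0x03]=0xe7, mem[0x11]=0xd3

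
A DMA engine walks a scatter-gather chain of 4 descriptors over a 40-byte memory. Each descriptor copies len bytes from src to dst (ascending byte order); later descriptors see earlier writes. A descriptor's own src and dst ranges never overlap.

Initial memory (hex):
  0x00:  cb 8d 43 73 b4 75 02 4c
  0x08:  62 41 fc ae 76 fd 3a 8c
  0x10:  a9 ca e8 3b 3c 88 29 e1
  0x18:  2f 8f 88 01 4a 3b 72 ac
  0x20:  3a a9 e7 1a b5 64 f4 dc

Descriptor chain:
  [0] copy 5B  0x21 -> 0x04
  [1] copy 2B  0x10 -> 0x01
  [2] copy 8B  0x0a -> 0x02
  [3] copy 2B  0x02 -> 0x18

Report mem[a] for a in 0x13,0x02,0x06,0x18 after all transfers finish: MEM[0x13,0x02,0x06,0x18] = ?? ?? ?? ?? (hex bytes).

MEM[0x13,0x02,0x06,0x18] = 3b fc 3a fc

[0] 0x21->0x04 len=5 : a9 e7 1a b5 64
[1] 0x10->0x01 len=2 : a9 ca
[2] 0x0a->0x02 len=8 : fc ae 76 fd 3a 8c a9 ca
[3] 0x02->0x18 len=2 : fc ae
query mem[0x13]=0x3b, mem[0x02]=0xfc, mem[0x06]=0x3a, mem[0x18]=0xfc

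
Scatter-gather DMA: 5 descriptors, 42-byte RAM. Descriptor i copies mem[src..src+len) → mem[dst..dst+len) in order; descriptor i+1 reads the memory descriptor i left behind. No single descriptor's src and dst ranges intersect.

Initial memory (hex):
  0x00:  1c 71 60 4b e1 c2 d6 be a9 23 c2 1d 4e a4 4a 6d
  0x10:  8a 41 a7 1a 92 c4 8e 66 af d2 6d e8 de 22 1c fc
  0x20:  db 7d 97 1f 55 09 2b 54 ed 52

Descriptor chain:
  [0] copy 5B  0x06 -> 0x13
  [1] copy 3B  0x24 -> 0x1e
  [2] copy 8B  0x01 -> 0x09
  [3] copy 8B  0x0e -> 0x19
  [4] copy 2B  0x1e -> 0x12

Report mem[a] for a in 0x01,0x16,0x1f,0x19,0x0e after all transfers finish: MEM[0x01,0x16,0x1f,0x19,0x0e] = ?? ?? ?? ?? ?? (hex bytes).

#0 dst[0x13+5] := {0xd6,0xbe,0xa9,0x23,0xc2}
#1 dst[0x1e+3] := {0x55,0x09,0x2b}
#2 dst[0x09+8] := {0x71,0x60,0x4b,0xe1,0xc2,0xd6,0xbe,0xa9}
#3 dst[0x19+8] := {0xd6,0xbe,0xa9,0x41,0xa7,0xd6,0xbe,0xa9}
#4 dst[0x12+2] := {0xd6,0xbe}
query mem[0x01]=0x71, mem[0x16]=0x23, mem[0x1f]=0xbe, mem[0x19]=0xd6, mem[0x0e]=0xd6

MEM[0x01,0x16,0x1f,0x19,0x0e] = 71 23 be d6 d6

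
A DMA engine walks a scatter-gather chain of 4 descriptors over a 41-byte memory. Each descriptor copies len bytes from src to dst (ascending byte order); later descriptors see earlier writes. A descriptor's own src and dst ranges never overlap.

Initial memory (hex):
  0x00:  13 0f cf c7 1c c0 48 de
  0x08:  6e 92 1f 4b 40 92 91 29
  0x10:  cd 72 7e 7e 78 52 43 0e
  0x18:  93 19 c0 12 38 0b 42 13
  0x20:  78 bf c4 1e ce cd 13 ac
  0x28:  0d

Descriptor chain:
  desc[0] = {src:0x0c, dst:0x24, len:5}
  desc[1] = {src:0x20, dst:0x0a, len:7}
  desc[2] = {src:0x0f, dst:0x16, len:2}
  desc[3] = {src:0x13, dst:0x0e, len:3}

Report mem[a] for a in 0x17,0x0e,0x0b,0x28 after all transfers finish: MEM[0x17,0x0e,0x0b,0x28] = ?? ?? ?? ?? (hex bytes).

MEM[0x17,0x0e,0x0b,0x28] = 91 7e bf cd

D0: mem[0x24..0x28] <- [40 92 91 29 cd]
D1: mem[0x0a..0x10] <- [78 bf c4 1e 40 92 91]
D2: mem[0x16..0x17] <- [92 91]
D3: mem[0x0e..0x10] <- [7e 78 52]
query mem[0x17]=0x91, mem[0x0e]=0x7e, mem[0x0b]=0xbf, mem[0x28]=0xcd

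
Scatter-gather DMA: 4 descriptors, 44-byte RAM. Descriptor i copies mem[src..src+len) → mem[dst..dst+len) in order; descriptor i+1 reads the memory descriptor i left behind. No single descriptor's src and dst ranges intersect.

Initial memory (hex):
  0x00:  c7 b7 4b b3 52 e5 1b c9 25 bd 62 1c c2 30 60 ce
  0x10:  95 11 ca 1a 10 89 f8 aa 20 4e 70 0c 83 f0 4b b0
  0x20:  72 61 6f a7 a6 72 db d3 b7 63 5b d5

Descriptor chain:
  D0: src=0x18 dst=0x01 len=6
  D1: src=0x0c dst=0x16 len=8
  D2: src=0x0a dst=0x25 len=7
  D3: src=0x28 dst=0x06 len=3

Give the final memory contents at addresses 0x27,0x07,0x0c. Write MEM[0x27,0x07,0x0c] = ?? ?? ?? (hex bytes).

MEM[0x27,0x07,0x0c] = c2 60 c2

[0] 0x18->0x01 len=6 : 20 4e 70 0c 83 f0
[1] 0x0c->0x16 len=8 : c2 30 60 ce 95 11 ca 1a
[2] 0x0a->0x25 len=7 : 62 1c c2 30 60 ce 95
[3] 0x28->0x06 len=3 : 30 60 ce
query mem[0x27]=0xc2, mem[0x07]=0x60, mem[0x0c]=0xc2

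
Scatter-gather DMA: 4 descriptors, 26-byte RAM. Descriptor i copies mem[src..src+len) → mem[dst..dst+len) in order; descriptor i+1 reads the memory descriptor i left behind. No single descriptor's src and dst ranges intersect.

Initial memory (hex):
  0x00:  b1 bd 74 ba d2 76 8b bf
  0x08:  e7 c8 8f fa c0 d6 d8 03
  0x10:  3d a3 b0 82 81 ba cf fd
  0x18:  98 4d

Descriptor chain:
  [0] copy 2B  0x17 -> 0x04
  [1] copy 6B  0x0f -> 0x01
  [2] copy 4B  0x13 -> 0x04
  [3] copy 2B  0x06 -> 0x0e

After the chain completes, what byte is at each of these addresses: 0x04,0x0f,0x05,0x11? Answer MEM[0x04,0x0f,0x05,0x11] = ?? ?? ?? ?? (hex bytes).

MEM[0x04,0x0f,0x05,0x11] = 82 cf 81 a3

D0: mem[0x04..0x05] <- [fd 98]
D1: mem[0x01..0x06] <- [03 3d a3 b0 82 81]
D2: mem[0x04..0x07] <- [82 81 ba cf]
D3: mem[0x0e..0x0f] <- [ba cf]
query mem[0x04]=0x82, mem[0x0f]=0xcf, mem[0x05]=0x81, mem[0x11]=0xa3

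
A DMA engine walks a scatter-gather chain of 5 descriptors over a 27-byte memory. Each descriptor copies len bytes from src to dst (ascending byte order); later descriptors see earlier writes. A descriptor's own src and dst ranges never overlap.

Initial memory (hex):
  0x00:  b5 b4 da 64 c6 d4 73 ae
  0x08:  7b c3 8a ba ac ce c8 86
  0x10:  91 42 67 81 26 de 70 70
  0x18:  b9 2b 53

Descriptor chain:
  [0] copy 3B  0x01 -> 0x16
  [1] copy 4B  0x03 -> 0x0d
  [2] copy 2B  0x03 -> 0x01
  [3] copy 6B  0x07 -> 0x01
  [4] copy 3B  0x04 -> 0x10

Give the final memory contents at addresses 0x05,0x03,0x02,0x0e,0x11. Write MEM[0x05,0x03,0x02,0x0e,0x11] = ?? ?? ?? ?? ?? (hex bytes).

MEM[0x05,0x03,0x02,0x0e,0x11] = ba c3 7b c6 ba

  after D0: wrote 3B at 0x16 = b4da64
  after D1: wrote 4B at 0x0d = 64c6d473
  after D2: wrote 2B at 0x01 = 64c6
  after D3: wrote 6B at 0x01 = ae7bc38abaac
  after D4: wrote 3B at 0x10 = 8abaac
query mem[0x05]=0xba, mem[0x03]=0xc3, mem[0x02]=0x7b, mem[0x0e]=0xc6, mem[0x11]=0xba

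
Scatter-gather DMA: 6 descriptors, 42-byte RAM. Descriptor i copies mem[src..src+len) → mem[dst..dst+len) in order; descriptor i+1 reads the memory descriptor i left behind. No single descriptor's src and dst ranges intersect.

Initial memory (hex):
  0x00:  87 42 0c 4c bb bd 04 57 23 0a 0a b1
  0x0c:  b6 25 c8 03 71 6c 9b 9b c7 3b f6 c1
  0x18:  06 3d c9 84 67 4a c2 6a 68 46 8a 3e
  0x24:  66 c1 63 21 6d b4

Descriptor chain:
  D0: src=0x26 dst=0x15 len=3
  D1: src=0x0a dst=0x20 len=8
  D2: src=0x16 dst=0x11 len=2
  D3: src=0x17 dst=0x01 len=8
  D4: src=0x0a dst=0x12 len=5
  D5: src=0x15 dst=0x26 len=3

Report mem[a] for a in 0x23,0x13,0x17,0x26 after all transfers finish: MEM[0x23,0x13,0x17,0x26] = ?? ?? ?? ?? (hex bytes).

#0 dst[0x15+3] := {0x63,0x21,0x6d}
#1 dst[0x20+8] := {0x0a,0xb1,0xb6,0x25,0xc8,0x03,0x71,0x6c}
#2 dst[0x11+2] := {0x21,0x6d}
#3 dst[0x01+8] := {0x6d,0x06,0x3d,0xc9,0x84,0x67,0x4a,0xc2}
#4 dst[0x12+5] := {0x0a,0xb1,0xb6,0x25,0xc8}
#5 dst[0x26+3] := {0x25,0xc8,0x6d}
query mem[0x23]=0x25, mem[0x13]=0xb1, mem[0x17]=0x6d, mem[0x26]=0x25

MEM[0x23,0x13,0x17,0x26] = 25 b1 6d 25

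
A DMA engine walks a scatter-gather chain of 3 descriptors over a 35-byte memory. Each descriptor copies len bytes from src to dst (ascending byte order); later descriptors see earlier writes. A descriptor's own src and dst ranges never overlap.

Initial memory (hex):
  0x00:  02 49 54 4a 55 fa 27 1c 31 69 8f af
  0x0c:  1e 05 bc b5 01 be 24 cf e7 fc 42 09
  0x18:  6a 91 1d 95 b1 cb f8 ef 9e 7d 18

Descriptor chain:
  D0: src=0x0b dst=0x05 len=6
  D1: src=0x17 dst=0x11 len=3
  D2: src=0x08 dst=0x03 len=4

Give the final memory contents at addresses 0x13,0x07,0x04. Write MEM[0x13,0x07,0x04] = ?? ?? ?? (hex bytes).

MEM[0x13,0x07,0x04] = 91 05 b5

D0: mem[0x05..0x0a] <- [af 1e 05 bc b5 01]
D1: mem[0x11..0x13] <- [09 6a 91]
D2: mem[0x03..0x06] <- [bc b5 01 af]
query mem[0x13]=0x91, mem[0x07]=0x05, mem[0x04]=0xb5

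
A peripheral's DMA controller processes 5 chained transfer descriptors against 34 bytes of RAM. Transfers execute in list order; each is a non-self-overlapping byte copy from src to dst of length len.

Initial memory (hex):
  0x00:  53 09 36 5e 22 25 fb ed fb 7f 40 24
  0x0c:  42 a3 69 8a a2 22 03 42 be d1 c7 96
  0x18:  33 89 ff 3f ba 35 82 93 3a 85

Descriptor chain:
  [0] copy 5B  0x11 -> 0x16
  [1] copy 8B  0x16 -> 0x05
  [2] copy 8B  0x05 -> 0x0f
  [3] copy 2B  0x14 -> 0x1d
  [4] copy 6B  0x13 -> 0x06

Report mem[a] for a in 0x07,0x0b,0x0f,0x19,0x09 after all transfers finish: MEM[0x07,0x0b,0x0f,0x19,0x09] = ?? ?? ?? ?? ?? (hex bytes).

  after D0: wrote 5B at 0x16 = 220342bed1
  after D1: wrote 8B at 0x05 = 220342bed13fba35
  after D2: wrote 8B at 0x0f = 220342bed13fba35
  after D3: wrote 2B at 0x1d = 3fba
  after D4: wrote 6B at 0x06 = d13fba350342
query mem[0x07]=0x3f, mem[0x0b]=0x42, mem[0x0f]=0x22, mem[0x19]=0xbe, mem[0x09]=0x35

MEM[0x07,0x0b,0x0f,0x19,0x09] = 3f 42 22 be 35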